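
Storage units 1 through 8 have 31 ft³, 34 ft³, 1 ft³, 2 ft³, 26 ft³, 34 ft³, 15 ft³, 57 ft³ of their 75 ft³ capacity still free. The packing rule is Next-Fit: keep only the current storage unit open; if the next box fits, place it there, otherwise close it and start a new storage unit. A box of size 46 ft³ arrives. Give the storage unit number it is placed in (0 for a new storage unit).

Next-Fit only looks at storage unit 8, which has 57 ft³ free.
46 ft³ fits there.

8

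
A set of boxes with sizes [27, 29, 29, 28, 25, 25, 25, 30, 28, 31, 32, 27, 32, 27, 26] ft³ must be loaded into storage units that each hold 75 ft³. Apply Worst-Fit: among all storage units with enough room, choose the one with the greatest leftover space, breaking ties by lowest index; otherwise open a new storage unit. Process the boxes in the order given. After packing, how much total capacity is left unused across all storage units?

storage unit 1: place 27 ft³, 48 ft³ left
storage unit 1: place 29 ft³, 19 ft³ left
storage unit 2: place 29 ft³, 46 ft³ left
storage unit 2: place 28 ft³, 18 ft³ left
storage unit 3: place 25 ft³, 50 ft³ left
storage unit 3: place 25 ft³, 25 ft³ left
storage unit 3: place 25 ft³, 0 ft³ left
storage unit 4: place 30 ft³, 45 ft³ left
storage unit 4: place 28 ft³, 17 ft³ left
storage unit 5: place 31 ft³, 44 ft³ left
storage unit 5: place 32 ft³, 12 ft³ left
storage unit 6: place 27 ft³, 48 ft³ left
storage unit 6: place 32 ft³, 16 ft³ left
storage unit 7: place 27 ft³, 48 ft³ left
storage unit 7: place 26 ft³, 22 ft³ left
7 storage units × 75 ft³ = 525 ft³; used 421 ft³; unused 104 ft³.

104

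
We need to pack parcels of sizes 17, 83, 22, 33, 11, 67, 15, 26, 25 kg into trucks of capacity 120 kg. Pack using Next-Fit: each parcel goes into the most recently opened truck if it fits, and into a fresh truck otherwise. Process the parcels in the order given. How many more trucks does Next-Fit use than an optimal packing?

1

Next-Fit: [17,83] [22,33,11] [67,15,26] [25] → 4 trucks.
Total size 299 kg; any packing needs at least ⌈299/120⌉ = 3 trucks.
An optimal packing achieves that bound: [83,33] [67,26,25] [22,17,15,11] → 3 trucks.
Excess: 4 − 3 = 1.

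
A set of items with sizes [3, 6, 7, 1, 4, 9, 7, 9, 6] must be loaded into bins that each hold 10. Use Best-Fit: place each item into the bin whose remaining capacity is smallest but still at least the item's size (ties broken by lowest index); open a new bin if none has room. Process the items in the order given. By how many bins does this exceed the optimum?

0

Best-Fit: [3,6,1] [7] [4,6] [9] [7] [9] → 6 bins.
Total size 52; any packing needs at least ⌈52/10⌉ = 6 bins.
So 6 is already optimal.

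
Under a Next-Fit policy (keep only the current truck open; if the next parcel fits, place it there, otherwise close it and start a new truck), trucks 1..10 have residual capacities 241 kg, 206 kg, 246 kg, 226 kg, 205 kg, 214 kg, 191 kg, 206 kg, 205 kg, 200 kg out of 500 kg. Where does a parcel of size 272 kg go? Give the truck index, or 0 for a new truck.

Next-Fit only looks at truck 10, which has 200 kg free.
272 kg does not fit, so a new truck is opened.

0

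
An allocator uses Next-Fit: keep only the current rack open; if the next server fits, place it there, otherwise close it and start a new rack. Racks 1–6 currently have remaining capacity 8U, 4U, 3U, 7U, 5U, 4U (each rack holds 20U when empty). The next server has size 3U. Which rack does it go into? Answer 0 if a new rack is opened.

6

Next-Fit only looks at rack 6, which has 4U free.
3U fits there.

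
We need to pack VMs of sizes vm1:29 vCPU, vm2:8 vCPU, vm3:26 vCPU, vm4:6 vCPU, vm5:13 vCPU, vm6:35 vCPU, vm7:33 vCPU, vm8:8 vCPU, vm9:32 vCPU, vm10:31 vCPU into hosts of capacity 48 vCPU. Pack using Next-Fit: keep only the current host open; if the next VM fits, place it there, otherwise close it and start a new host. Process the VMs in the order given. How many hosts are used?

host 1: place vm1 (29 vCPU), 19 vCPU left
host 1: place vm2 (8 vCPU), 11 vCPU left
host 2: place vm3 (26 vCPU), 22 vCPU left
host 2: place vm4 (6 vCPU), 16 vCPU left
host 2: place vm5 (13 vCPU), 3 vCPU left
host 3: place vm6 (35 vCPU), 13 vCPU left
host 4: place vm7 (33 vCPU), 15 vCPU left
host 4: place vm8 (8 vCPU), 7 vCPU left
host 5: place vm9 (32 vCPU), 16 vCPU left
host 6: place vm10 (31 vCPU), 17 vCPU left
Final hosts: [29,8] [26,6,13] [35] [33,8] [32] [31].

6 hosts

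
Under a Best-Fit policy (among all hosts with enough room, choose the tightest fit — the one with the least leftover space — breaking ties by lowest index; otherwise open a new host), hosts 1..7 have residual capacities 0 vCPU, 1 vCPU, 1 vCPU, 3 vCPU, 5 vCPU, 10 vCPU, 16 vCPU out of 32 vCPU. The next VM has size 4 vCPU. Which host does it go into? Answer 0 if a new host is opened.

5

Hosts with room: host 5 (5 vCPU), host 6 (10 vCPU), host 7 (16 vCPU).
Tightest fit is host 5 with 5 vCPU free.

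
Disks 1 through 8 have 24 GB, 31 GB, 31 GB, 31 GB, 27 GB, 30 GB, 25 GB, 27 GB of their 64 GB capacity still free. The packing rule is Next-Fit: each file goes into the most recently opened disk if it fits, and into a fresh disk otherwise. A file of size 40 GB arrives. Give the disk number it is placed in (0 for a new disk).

Next-Fit only looks at disk 8, which has 27 GB free.
40 GB does not fit, so a new disk is opened.

0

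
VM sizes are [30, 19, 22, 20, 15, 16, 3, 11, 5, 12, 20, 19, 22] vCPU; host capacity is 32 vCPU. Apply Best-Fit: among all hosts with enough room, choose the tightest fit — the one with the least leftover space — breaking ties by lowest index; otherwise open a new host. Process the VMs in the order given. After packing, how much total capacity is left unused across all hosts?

30 vCPU → host 1 (remaining 2 vCPU)
19 vCPU → host 2 (remaining 13 vCPU)
22 vCPU → host 3 (remaining 10 vCPU)
20 vCPU → host 4 (remaining 12 vCPU)
15 vCPU → host 5 (remaining 17 vCPU)
16 vCPU → host 5 (remaining 1 vCPU)
3 vCPU → host 3 (remaining 7 vCPU)
11 vCPU → host 4 (remaining 1 vCPU)
5 vCPU → host 3 (remaining 2 vCPU)
12 vCPU → host 2 (remaining 1 vCPU)
20 vCPU → host 6 (remaining 12 vCPU)
19 vCPU → host 7 (remaining 13 vCPU)
22 vCPU → host 8 (remaining 10 vCPU)
8 hosts × 32 vCPU = 256 vCPU; used 214 vCPU; unused 42 vCPU.

42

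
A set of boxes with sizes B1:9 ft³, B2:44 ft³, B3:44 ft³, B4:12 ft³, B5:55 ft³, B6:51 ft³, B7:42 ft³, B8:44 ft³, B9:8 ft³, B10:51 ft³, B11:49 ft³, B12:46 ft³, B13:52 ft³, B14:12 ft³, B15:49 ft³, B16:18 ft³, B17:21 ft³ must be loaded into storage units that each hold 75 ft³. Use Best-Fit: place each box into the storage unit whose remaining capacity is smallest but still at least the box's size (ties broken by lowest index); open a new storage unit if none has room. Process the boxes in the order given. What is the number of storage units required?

storage unit 1: place B1 (9 ft³), 66 ft³ left
storage unit 1: place B2 (44 ft³), 22 ft³ left
storage unit 2: place B3 (44 ft³), 31 ft³ left
storage unit 1: place B4 (12 ft³), 10 ft³ left
storage unit 3: place B5 (55 ft³), 20 ft³ left
storage unit 4: place B6 (51 ft³), 24 ft³ left
storage unit 5: place B7 (42 ft³), 33 ft³ left
storage unit 6: place B8 (44 ft³), 31 ft³ left
storage unit 1: place B9 (8 ft³), 2 ft³ left
storage unit 7: place B10 (51 ft³), 24 ft³ left
storage unit 8: place B11 (49 ft³), 26 ft³ left
storage unit 9: place B12 (46 ft³), 29 ft³ left
storage unit 10: place B13 (52 ft³), 23 ft³ left
storage unit 3: place B14 (12 ft³), 8 ft³ left
storage unit 11: place B15 (49 ft³), 26 ft³ left
storage unit 10: place B16 (18 ft³), 5 ft³ left
storage unit 4: place B17 (21 ft³), 3 ft³ left

11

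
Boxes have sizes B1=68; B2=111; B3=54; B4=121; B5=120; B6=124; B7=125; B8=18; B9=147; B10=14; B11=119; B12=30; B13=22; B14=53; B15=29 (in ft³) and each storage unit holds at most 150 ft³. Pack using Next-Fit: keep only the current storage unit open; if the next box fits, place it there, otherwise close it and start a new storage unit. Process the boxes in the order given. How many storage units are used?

Put B1 (68 ft³) in storage unit 1; 82 ft³ remain.
Put B2 (111 ft³) in storage unit 2; 39 ft³ remain.
Put B3 (54 ft³) in storage unit 3; 96 ft³ remain.
Put B4 (121 ft³) in storage unit 4; 29 ft³ remain.
Put B5 (120 ft³) in storage unit 5; 30 ft³ remain.
Put B6 (124 ft³) in storage unit 6; 26 ft³ remain.
Put B7 (125 ft³) in storage unit 7; 25 ft³ remain.
Put B8 (18 ft³) in storage unit 7; 7 ft³ remain.
Put B9 (147 ft³) in storage unit 8; 3 ft³ remain.
Put B10 (14 ft³) in storage unit 9; 136 ft³ remain.
Put B11 (119 ft³) in storage unit 9; 17 ft³ remain.
Put B12 (30 ft³) in storage unit 10; 120 ft³ remain.
Put B13 (22 ft³) in storage unit 10; 98 ft³ remain.
Put B14 (53 ft³) in storage unit 10; 45 ft³ remain.
Put B15 (29 ft³) in storage unit 10; 16 ft³ remain.

10 storage units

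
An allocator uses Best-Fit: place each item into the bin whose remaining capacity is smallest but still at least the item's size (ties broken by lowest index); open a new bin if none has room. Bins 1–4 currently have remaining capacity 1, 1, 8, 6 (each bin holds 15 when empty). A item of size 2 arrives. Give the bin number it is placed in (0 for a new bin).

4

Bins with room: bin 3 (8), bin 4 (6).
Tightest fit is bin 4 with 6 free.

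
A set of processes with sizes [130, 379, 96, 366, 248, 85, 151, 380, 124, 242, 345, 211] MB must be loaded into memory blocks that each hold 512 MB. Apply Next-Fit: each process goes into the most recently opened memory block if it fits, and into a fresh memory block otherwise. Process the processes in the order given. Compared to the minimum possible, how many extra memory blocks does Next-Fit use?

1

Next-Fit: [130,379] [96,366] [248,85,151] [380,124] [242] [345] [211] → 7 memory blocks.
Total size 2757 MB; any packing needs at least ⌈2757/512⌉ = 6 memory blocks.
An optimal packing achieves that bound: [380,130] [379,124] [366,96] [345,151] [248,242] [211,85] → 6 memory blocks.
Excess: 7 − 6 = 1.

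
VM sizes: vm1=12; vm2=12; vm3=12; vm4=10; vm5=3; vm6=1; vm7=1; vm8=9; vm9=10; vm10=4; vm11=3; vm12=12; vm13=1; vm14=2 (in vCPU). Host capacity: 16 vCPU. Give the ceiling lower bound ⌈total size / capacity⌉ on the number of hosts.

6

Total size = 12 + 12 + 12 + 10 + 3 + 1 + 1 + 9 + 10 + 4 + 3 + 12 + 1 + 2 = 92 vCPU.
⌈92 / 16⌉ = 6.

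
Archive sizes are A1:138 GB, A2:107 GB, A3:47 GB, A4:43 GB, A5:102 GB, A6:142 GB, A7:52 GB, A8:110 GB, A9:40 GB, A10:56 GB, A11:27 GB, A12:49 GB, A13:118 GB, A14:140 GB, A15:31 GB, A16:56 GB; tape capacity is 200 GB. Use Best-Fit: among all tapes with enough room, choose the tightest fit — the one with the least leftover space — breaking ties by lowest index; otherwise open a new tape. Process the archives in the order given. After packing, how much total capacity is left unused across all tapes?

A1 (138 GB) → tape 1 (remaining 62 GB)
A2 (107 GB) → tape 2 (remaining 93 GB)
A3 (47 GB) → tape 1 (remaining 15 GB)
A4 (43 GB) → tape 2 (remaining 50 GB)
A5 (102 GB) → tape 3 (remaining 98 GB)
A6 (142 GB) → tape 4 (remaining 58 GB)
A7 (52 GB) → tape 4 (remaining 6 GB)
A8 (110 GB) → tape 5 (remaining 90 GB)
A9 (40 GB) → tape 2 (remaining 10 GB)
A10 (56 GB) → tape 5 (remaining 34 GB)
A11 (27 GB) → tape 5 (remaining 7 GB)
A12 (49 GB) → tape 3 (remaining 49 GB)
A13 (118 GB) → tape 6 (remaining 82 GB)
A14 (140 GB) → tape 7 (remaining 60 GB)
A15 (31 GB) → tape 3 (remaining 18 GB)
A16 (56 GB) → tape 7 (remaining 4 GB)
7 tapes × 200 GB = 1400 GB; used 1258 GB; unused 142 GB.

142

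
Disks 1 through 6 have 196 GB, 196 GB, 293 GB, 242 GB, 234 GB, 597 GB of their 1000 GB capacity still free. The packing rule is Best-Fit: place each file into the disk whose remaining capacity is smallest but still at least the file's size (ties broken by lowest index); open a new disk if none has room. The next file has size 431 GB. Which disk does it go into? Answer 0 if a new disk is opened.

Disks with room: disk 6 (597 GB).
Tightest fit is disk 6 with 597 GB free.

6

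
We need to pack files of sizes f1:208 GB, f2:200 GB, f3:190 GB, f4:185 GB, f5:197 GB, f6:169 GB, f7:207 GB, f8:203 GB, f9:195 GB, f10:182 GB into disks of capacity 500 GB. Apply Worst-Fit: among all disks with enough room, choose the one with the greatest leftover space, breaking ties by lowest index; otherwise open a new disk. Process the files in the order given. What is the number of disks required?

disk 1: place f1 (208 GB), 292 GB left
disk 1: place f2 (200 GB), 92 GB left
disk 2: place f3 (190 GB), 310 GB left
disk 2: place f4 (185 GB), 125 GB left
disk 3: place f5 (197 GB), 303 GB left
disk 3: place f6 (169 GB), 134 GB left
disk 4: place f7 (207 GB), 293 GB left
disk 4: place f8 (203 GB), 90 GB left
disk 5: place f9 (195 GB), 305 GB left
disk 5: place f10 (182 GB), 123 GB left

5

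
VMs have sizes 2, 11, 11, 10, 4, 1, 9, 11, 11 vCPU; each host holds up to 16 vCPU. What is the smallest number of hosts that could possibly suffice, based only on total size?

Total size = 2 + 11 + 11 + 10 + 4 + 1 + 9 + 11 + 11 = 70 vCPU.
⌈70 / 16⌉ = 5.

5 hosts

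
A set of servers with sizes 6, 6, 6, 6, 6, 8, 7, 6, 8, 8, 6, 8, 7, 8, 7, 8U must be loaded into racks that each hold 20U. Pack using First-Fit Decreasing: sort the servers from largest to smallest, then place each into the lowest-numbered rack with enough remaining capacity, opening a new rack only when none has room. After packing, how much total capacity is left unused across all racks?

29

Sorted descending: 8, 8, 8, 8, 8, 8, 7, 7, 7, 6, 6, 6, 6, 6, 6, 6.
8U → rack 1 (remaining 12U)
8U → rack 1 (remaining 4U)
8U → rack 2 (remaining 12U)
8U → rack 2 (remaining 4U)
8U → rack 3 (remaining 12U)
8U → rack 3 (remaining 4U)
7U → rack 4 (remaining 13U)
7U → rack 4 (remaining 6U)
7U → rack 5 (remaining 13U)
6U → rack 4 (remaining 0U)
6U → rack 5 (remaining 7U)
6U → rack 5 (remaining 1U)
6U → rack 6 (remaining 14U)
6U → rack 6 (remaining 8U)
6U → rack 6 (remaining 2U)
6U → rack 7 (remaining 14U)
7 racks × 20U = 140U; used 111U; unused 29U.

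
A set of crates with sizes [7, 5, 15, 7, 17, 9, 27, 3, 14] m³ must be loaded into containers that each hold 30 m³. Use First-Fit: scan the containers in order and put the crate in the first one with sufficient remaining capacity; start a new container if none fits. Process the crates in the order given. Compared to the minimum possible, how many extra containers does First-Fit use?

0

First-Fit: [7,5,15,3] [7,17] [9,14] [27] → 4 containers.
Total size 104 m³; any packing needs at least ⌈104/30⌉ = 4 containers.
So 4 is already optimal.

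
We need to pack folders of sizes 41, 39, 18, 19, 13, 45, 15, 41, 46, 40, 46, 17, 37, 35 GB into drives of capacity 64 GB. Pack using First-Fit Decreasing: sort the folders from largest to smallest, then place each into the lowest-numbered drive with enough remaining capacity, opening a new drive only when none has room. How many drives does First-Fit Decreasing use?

9

Sorted descending: 46, 46, 45, 41, 41, 40, 39, 37, 35, 19, 18, 17, 15, 13.
Put 46 GB in drive 1; 18 GB remain.
Put 46 GB in drive 2; 18 GB remain.
Put 45 GB in drive 3; 19 GB remain.
Put 41 GB in drive 4; 23 GB remain.
Put 41 GB in drive 5; 23 GB remain.
Put 40 GB in drive 6; 24 GB remain.
Put 39 GB in drive 7; 25 GB remain.
Put 37 GB in drive 8; 27 GB remain.
Put 35 GB in drive 9; 29 GB remain.
Put 19 GB in drive 3; 0 GB remain.
Put 18 GB in drive 1; 0 GB remain.
Put 17 GB in drive 2; 1 GB remain.
Put 15 GB in drive 4; 8 GB remain.
Put 13 GB in drive 5; 10 GB remain.
Final drives: [46,18] [46,17] [45,19] [41,15] [41,13] [40] [39] [37] [35].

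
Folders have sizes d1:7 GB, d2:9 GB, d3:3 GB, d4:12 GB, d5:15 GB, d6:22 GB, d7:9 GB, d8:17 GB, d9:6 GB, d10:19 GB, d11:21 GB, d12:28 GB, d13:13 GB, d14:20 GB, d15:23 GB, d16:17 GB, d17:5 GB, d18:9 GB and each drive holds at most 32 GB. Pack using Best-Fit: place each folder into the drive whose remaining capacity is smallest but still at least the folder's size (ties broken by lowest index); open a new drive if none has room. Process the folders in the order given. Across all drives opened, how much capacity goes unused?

33

d1 (7 GB) → drive 1 (remaining 25 GB)
d2 (9 GB) → drive 1 (remaining 16 GB)
d3 (3 GB) → drive 1 (remaining 13 GB)
d4 (12 GB) → drive 1 (remaining 1 GB)
d5 (15 GB) → drive 2 (remaining 17 GB)
d6 (22 GB) → drive 3 (remaining 10 GB)
d7 (9 GB) → drive 3 (remaining 1 GB)
d8 (17 GB) → drive 2 (remaining 0 GB)
d9 (6 GB) → drive 4 (remaining 26 GB)
d10 (19 GB) → drive 4 (remaining 7 GB)
d11 (21 GB) → drive 5 (remaining 11 GB)
d12 (28 GB) → drive 6 (remaining 4 GB)
d13 (13 GB) → drive 7 (remaining 19 GB)
d14 (20 GB) → drive 8 (remaining 12 GB)
d15 (23 GB) → drive 9 (remaining 9 GB)
d16 (17 GB) → drive 7 (remaining 2 GB)
d17 (5 GB) → drive 4 (remaining 2 GB)
d18 (9 GB) → drive 9 (remaining 0 GB)
9 drives × 32 GB = 288 GB; used 255 GB; unused 33 GB.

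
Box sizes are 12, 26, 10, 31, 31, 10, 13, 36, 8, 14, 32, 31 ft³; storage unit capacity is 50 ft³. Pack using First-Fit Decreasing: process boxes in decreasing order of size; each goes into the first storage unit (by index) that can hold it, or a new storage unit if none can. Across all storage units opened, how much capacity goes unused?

Sorted descending: 36, 32, 31, 31, 31, 26, 14, 13, 12, 10, 10, 8.
36 ft³ → storage unit 1 (remaining 14 ft³)
32 ft³ → storage unit 2 (remaining 18 ft³)
31 ft³ → storage unit 3 (remaining 19 ft³)
31 ft³ → storage unit 4 (remaining 19 ft³)
31 ft³ → storage unit 5 (remaining 19 ft³)
26 ft³ → storage unit 6 (remaining 24 ft³)
14 ft³ → storage unit 1 (remaining 0 ft³)
13 ft³ → storage unit 2 (remaining 5 ft³)
12 ft³ → storage unit 3 (remaining 7 ft³)
10 ft³ → storage unit 4 (remaining 9 ft³)
10 ft³ → storage unit 5 (remaining 9 ft³)
8 ft³ → storage unit 4 (remaining 1 ft³)
6 storage units × 50 ft³ = 300 ft³; used 254 ft³; unused 46 ft³.

46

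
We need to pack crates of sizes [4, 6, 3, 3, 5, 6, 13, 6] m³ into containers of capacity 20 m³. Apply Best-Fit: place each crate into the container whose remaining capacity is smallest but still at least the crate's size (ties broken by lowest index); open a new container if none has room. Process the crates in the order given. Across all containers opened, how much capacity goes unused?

4 m³ → container 1 (remaining 16 m³)
6 m³ → container 1 (remaining 10 m³)
3 m³ → container 1 (remaining 7 m³)
3 m³ → container 1 (remaining 4 m³)
5 m³ → container 2 (remaining 15 m³)
6 m³ → container 2 (remaining 9 m³)
13 m³ → container 3 (remaining 7 m³)
6 m³ → container 3 (remaining 1 m³)
3 containers × 20 m³ = 60 m³; used 46 m³; unused 14 m³.

14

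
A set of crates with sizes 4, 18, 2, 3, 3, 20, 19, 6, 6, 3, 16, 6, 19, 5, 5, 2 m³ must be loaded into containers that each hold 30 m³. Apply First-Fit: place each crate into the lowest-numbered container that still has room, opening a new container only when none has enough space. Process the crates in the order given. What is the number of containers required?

Put 4 m³ in container 1; 26 m³ remain.
Put 18 m³ in container 1; 8 m³ remain.
Put 2 m³ in container 1; 6 m³ remain.
Put 3 m³ in container 1; 3 m³ remain.
Put 3 m³ in container 1; 0 m³ remain.
Put 20 m³ in container 2; 10 m³ remain.
Put 19 m³ in container 3; 11 m³ remain.
Put 6 m³ in container 2; 4 m³ remain.
Put 6 m³ in container 3; 5 m³ remain.
Put 3 m³ in container 2; 1 m³ remain.
Put 16 m³ in container 4; 14 m³ remain.
Put 6 m³ in container 4; 8 m³ remain.
Put 19 m³ in container 5; 11 m³ remain.
Put 5 m³ in container 3; 0 m³ remain.
Put 5 m³ in container 4; 3 m³ remain.
Put 2 m³ in container 4; 1 m³ remain.

5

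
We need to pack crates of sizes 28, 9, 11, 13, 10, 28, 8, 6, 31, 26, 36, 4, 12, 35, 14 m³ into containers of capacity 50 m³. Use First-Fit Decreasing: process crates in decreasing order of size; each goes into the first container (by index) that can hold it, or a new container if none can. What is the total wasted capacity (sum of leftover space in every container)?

Sorted descending: 36, 35, 31, 28, 28, 26, 14, 13, 12, 11, 10, 9, 8, 6, 4.
container 1: place 36 m³, 14 m³ left
container 2: place 35 m³, 15 m³ left
container 3: place 31 m³, 19 m³ left
container 4: place 28 m³, 22 m³ left
container 5: place 28 m³, 22 m³ left
container 6: place 26 m³, 24 m³ left
container 1: place 14 m³, 0 m³ left
container 2: place 13 m³, 2 m³ left
container 3: place 12 m³, 7 m³ left
container 4: place 11 m³, 11 m³ left
container 4: place 10 m³, 1 m³ left
container 5: place 9 m³, 13 m³ left
container 5: place 8 m³, 5 m³ left
container 3: place 6 m³, 1 m³ left
container 5: place 4 m³, 1 m³ left
6 containers × 50 m³ = 300 m³; used 271 m³; unused 29 m³.

29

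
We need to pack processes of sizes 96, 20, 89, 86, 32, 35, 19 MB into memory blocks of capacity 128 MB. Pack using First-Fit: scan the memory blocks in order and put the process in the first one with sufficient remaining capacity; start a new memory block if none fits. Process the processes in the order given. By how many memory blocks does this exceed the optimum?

First-Fit: [96,20] [89,32] [86,35] [19] → 4 memory blocks.
Total size 377 MB; any packing needs at least ⌈377/128⌉ = 3 memory blocks.
An optimal packing achieves that bound: [96,32] [89,35] [86,20,19] → 3 memory blocks.
Excess: 4 − 3 = 1.

1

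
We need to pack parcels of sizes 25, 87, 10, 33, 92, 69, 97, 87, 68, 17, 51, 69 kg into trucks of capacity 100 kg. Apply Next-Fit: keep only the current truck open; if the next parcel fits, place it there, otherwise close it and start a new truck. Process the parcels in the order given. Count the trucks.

10 trucks

truck 1: place 25 kg, 75 kg left
truck 2: place 87 kg, 13 kg left
truck 2: place 10 kg, 3 kg left
truck 3: place 33 kg, 67 kg left
truck 4: place 92 kg, 8 kg left
truck 5: place 69 kg, 31 kg left
truck 6: place 97 kg, 3 kg left
truck 7: place 87 kg, 13 kg left
truck 8: place 68 kg, 32 kg left
truck 8: place 17 kg, 15 kg left
truck 9: place 51 kg, 49 kg left
truck 10: place 69 kg, 31 kg left
Final trucks: [25] [87,10] [33] [92] [69] [97] [87] [68,17] [51] [69].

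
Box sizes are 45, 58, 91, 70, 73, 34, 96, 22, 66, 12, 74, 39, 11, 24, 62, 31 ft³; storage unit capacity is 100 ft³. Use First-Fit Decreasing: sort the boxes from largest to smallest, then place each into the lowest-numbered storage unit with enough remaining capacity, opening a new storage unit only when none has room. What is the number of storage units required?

Sorted descending: 96, 91, 74, 73, 70, 66, 62, 58, 45, 39, 34, 31, 24, 22, 12, 11.
96 ft³ → storage unit 1 (remaining 4 ft³)
91 ft³ → storage unit 2 (remaining 9 ft³)
74 ft³ → storage unit 3 (remaining 26 ft³)
73 ft³ → storage unit 4 (remaining 27 ft³)
70 ft³ → storage unit 5 (remaining 30 ft³)
66 ft³ → storage unit 6 (remaining 34 ft³)
62 ft³ → storage unit 7 (remaining 38 ft³)
58 ft³ → storage unit 8 (remaining 42 ft³)
45 ft³ → storage unit 9 (remaining 55 ft³)
39 ft³ → storage unit 8 (remaining 3 ft³)
34 ft³ → storage unit 6 (remaining 0 ft³)
31 ft³ → storage unit 7 (remaining 7 ft³)
24 ft³ → storage unit 3 (remaining 2 ft³)
22 ft³ → storage unit 4 (remaining 5 ft³)
12 ft³ → storage unit 5 (remaining 18 ft³)
11 ft³ → storage unit 5 (remaining 7 ft³)

9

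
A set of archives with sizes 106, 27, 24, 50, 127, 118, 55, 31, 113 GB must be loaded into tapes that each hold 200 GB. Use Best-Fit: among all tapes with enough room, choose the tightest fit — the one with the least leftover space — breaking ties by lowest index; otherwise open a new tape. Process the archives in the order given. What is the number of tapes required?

Put 106 GB in tape 1; 94 GB remain.
Put 27 GB in tape 1; 67 GB remain.
Put 24 GB in tape 1; 43 GB remain.
Put 50 GB in tape 2; 150 GB remain.
Put 127 GB in tape 2; 23 GB remain.
Put 118 GB in tape 3; 82 GB remain.
Put 55 GB in tape 3; 27 GB remain.
Put 31 GB in tape 1; 12 GB remain.
Put 113 GB in tape 4; 87 GB remain.
Final tapes: [106,27,24,31] [50,127] [118,55] [113].

4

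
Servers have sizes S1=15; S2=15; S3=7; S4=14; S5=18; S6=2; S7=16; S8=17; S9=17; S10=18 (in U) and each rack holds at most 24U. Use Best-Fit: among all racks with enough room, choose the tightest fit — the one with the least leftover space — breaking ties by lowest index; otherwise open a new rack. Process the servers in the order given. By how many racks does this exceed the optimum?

0

Best-Fit: [15,7,2] [15] [14] [18] [16] [17] [17] [18] → 8 racks.
8 servers exceed 12U (half the capacity), and no two of those can share a rack, so at least 8 racks are needed.
So 8 is already optimal.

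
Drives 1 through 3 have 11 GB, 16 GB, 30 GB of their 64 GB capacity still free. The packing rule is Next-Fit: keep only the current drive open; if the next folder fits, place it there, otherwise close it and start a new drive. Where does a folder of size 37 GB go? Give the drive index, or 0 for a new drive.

0

Next-Fit only looks at drive 3, which has 30 GB free.
37 GB does not fit, so a new drive is opened.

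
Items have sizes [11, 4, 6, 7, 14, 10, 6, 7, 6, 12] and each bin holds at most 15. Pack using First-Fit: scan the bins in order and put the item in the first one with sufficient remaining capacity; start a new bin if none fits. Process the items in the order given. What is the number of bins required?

11 → bin 1 (remaining 4)
4 → bin 1 (remaining 0)
6 → bin 2 (remaining 9)
7 → bin 2 (remaining 2)
14 → bin 3 (remaining 1)
10 → bin 4 (remaining 5)
6 → bin 5 (remaining 9)
7 → bin 5 (remaining 2)
6 → bin 6 (remaining 9)
12 → bin 7 (remaining 3)

7 bins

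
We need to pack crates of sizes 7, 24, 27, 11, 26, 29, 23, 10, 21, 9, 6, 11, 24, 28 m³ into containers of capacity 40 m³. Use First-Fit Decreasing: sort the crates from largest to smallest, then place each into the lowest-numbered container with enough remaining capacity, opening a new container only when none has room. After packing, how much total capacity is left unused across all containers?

Sorted descending: 29, 28, 27, 26, 24, 24, 23, 21, 11, 11, 10, 9, 7, 6.
Put 29 m³ in container 1; 11 m³ remain.
Put 28 m³ in container 2; 12 m³ remain.
Put 27 m³ in container 3; 13 m³ remain.
Put 26 m³ in container 4; 14 m³ remain.
Put 24 m³ in container 5; 16 m³ remain.
Put 24 m³ in container 6; 16 m³ remain.
Put 23 m³ in container 7; 17 m³ remain.
Put 21 m³ in container 8; 19 m³ remain.
Put 11 m³ in container 1; 0 m³ remain.
Put 11 m³ in container 2; 1 m³ remain.
Put 10 m³ in container 3; 3 m³ remain.
Put 9 m³ in container 4; 5 m³ remain.
Put 7 m³ in container 5; 9 m³ remain.
Put 6 m³ in container 5; 3 m³ remain.
8 containers × 40 m³ = 320 m³; used 256 m³; unused 64 m³.

64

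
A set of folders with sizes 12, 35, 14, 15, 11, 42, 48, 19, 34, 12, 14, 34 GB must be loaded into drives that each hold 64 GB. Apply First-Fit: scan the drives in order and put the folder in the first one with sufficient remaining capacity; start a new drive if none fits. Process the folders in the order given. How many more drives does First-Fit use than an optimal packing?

First-Fit: [12,35,14] [15,11,19,12] [42,14] [48] [34] [34] → 6 drives.
Total size 290 GB; any packing needs at least ⌈290/64⌉ = 5 drives.
An optimal packing achieves that bound: [48,15] [42,19] [35,14,14] [34,12,12] [34,11] → 5 drives.
Excess: 6 − 5 = 1.

1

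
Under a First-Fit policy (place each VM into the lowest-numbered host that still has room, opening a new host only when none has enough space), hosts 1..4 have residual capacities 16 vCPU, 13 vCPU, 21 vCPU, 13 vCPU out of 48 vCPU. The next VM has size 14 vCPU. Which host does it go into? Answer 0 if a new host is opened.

Hosts with room: host 1 (16 vCPU), host 3 (21 vCPU).
The first with room is host 1.

1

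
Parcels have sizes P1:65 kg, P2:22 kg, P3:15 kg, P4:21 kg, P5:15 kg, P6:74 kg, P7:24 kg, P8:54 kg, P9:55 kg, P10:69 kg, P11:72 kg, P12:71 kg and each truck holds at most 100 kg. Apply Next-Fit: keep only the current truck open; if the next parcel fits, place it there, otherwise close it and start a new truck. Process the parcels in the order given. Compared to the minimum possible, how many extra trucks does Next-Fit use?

1

Next-Fit: [65,22] [15,21,15] [74,24] [54] [55] [69] [72] [71] → 8 trucks.
7 parcels exceed 50 kg (half the capacity), and no two of those can share a truck, so at least 7 trucks are needed.
An optimal packing achieves that bound: [74,24] [72,22] [71,21] [69,15,15] [65] [55] [54] → 7 trucks.
Excess: 8 − 7 = 1.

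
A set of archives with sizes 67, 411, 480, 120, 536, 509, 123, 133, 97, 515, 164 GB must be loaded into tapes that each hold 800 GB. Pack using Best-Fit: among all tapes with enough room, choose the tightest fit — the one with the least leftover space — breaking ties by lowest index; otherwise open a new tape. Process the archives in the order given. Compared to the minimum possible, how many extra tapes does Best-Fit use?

0

Best-Fit: [67,411] [480,120,123] [536,133,97] [509] [515,164] → 5 tapes.
5 archives exceed 400 GB (half the capacity), and no two of those can share a tape, so at least 5 tapes are needed.
So 5 is already optimal.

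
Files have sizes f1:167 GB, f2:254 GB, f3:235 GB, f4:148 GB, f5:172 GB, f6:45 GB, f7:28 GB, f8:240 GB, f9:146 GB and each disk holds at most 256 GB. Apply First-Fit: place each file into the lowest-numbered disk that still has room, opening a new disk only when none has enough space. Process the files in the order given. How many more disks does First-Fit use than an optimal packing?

0

First-Fit: [167,45,28] [254] [235] [148] [172] [240] [146] → 7 disks.
7 files exceed 128 GB (half the capacity), and no two of those can share a disk, so at least 7 disks are needed.
So 7 is already optimal.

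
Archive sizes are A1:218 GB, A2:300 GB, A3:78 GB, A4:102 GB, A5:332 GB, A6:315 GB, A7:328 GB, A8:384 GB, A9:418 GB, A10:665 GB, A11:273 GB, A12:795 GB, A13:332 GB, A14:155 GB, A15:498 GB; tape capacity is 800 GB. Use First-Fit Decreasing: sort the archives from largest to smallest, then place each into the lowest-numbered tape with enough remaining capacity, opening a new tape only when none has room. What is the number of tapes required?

7 tapes

Sorted descending: 795, 665, 498, 418, 384, 332, 332, 328, 315, 300, 273, 218, 155, 102, 78.
Put 795 GB in tape 1; 5 GB remain.
Put 665 GB in tape 2; 135 GB remain.
Put 498 GB in tape 3; 302 GB remain.
Put 418 GB in tape 4; 382 GB remain.
Put 384 GB in tape 5; 416 GB remain.
Put 332 GB in tape 4; 50 GB remain.
Put 332 GB in tape 5; 84 GB remain.
Put 328 GB in tape 6; 472 GB remain.
Put 315 GB in tape 6; 157 GB remain.
Put 300 GB in tape 3; 2 GB remain.
Put 273 GB in tape 7; 527 GB remain.
Put 218 GB in tape 7; 309 GB remain.
Put 155 GB in tape 6; 2 GB remain.
Put 102 GB in tape 2; 33 GB remain.
Put 78 GB in tape 5; 6 GB remain.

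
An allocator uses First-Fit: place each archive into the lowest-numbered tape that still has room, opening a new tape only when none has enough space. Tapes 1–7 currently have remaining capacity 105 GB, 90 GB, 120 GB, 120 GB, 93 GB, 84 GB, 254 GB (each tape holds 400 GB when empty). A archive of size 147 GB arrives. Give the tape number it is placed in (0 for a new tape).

7

Tapes with room: tape 7 (254 GB).
The first with room is tape 7.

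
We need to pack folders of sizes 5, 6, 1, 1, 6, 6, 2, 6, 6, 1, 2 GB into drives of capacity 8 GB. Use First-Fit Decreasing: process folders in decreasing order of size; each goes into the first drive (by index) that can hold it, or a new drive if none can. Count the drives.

Sorted descending: 6, 6, 6, 6, 6, 5, 2, 2, 1, 1, 1.
Put 6 GB in drive 1; 2 GB remain.
Put 6 GB in drive 2; 2 GB remain.
Put 6 GB in drive 3; 2 GB remain.
Put 6 GB in drive 4; 2 GB remain.
Put 6 GB in drive 5; 2 GB remain.
Put 5 GB in drive 6; 3 GB remain.
Put 2 GB in drive 1; 0 GB remain.
Put 2 GB in drive 2; 0 GB remain.
Put 1 GB in drive 3; 1 GB remain.
Put 1 GB in drive 3; 0 GB remain.
Put 1 GB in drive 4; 1 GB remain.

6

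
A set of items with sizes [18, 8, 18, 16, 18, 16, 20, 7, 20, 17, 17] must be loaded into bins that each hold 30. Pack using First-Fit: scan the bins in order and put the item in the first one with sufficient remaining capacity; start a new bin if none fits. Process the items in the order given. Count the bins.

9 bins

18 → bin 1 (remaining 12)
8 → bin 1 (remaining 4)
18 → bin 2 (remaining 12)
16 → bin 3 (remaining 14)
18 → bin 4 (remaining 12)
16 → bin 5 (remaining 14)
20 → bin 6 (remaining 10)
7 → bin 2 (remaining 5)
20 → bin 7 (remaining 10)
17 → bin 8 (remaining 13)
17 → bin 9 (remaining 13)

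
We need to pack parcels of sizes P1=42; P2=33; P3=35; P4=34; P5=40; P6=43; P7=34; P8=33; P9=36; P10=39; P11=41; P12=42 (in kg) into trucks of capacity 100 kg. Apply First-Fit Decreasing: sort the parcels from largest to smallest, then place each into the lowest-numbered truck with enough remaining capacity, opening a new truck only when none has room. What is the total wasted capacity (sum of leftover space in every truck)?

148

Sorted descending: 43, 42, 42, 41, 40, 39, 36, 35, 34, 34, 33, 33.
43 kg → truck 1 (remaining 57 kg)
42 kg → truck 1 (remaining 15 kg)
42 kg → truck 2 (remaining 58 kg)
41 kg → truck 2 (remaining 17 kg)
40 kg → truck 3 (remaining 60 kg)
39 kg → truck 3 (remaining 21 kg)
36 kg → truck 4 (remaining 64 kg)
35 kg → truck 4 (remaining 29 kg)
34 kg → truck 5 (remaining 66 kg)
34 kg → truck 5 (remaining 32 kg)
33 kg → truck 6 (remaining 67 kg)
33 kg → truck 6 (remaining 34 kg)
6 trucks × 100 kg = 600 kg; used 452 kg; unused 148 kg.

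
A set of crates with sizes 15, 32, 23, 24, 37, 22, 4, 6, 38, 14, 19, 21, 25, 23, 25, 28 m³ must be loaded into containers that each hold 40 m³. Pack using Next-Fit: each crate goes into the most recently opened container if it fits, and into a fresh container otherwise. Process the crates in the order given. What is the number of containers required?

13 containers

Put 15 m³ in container 1; 25 m³ remain.
Put 32 m³ in container 2; 8 m³ remain.
Put 23 m³ in container 3; 17 m³ remain.
Put 24 m³ in container 4; 16 m³ remain.
Put 37 m³ in container 5; 3 m³ remain.
Put 22 m³ in container 6; 18 m³ remain.
Put 4 m³ in container 6; 14 m³ remain.
Put 6 m³ in container 6; 8 m³ remain.
Put 38 m³ in container 7; 2 m³ remain.
Put 14 m³ in container 8; 26 m³ remain.
Put 19 m³ in container 8; 7 m³ remain.
Put 21 m³ in container 9; 19 m³ remain.
Put 25 m³ in container 10; 15 m³ remain.
Put 23 m³ in container 11; 17 m³ remain.
Put 25 m³ in container 12; 15 m³ remain.
Put 28 m³ in container 13; 12 m³ remain.
Final containers: [15] [32] [23] [24] [37] [22,4,6] [38] [14,19] [21] [25] [23] [25] [28].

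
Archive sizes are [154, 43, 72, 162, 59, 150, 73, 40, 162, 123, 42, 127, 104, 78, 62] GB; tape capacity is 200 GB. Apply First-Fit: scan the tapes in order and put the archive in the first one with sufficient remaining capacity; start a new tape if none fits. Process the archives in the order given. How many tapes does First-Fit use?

tape 1: place 154 GB, 46 GB left
tape 1: place 43 GB, 3 GB left
tape 2: place 72 GB, 128 GB left
tape 3: place 162 GB, 38 GB left
tape 2: place 59 GB, 69 GB left
tape 4: place 150 GB, 50 GB left
tape 5: place 73 GB, 127 GB left
tape 2: place 40 GB, 29 GB left
tape 6: place 162 GB, 38 GB left
tape 5: place 123 GB, 4 GB left
tape 4: place 42 GB, 8 GB left
tape 7: place 127 GB, 73 GB left
tape 8: place 104 GB, 96 GB left
tape 8: place 78 GB, 18 GB left
tape 7: place 62 GB, 11 GB left

8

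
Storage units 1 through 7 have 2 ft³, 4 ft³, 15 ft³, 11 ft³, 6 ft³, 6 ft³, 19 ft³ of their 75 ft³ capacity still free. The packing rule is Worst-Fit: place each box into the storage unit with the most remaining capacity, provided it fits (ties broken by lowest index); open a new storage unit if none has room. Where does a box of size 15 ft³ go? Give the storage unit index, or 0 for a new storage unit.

Storage units with room: storage unit 3 (15 ft³), storage unit 7 (19 ft³).
Most room is storage unit 7 with 19 ft³ free.

7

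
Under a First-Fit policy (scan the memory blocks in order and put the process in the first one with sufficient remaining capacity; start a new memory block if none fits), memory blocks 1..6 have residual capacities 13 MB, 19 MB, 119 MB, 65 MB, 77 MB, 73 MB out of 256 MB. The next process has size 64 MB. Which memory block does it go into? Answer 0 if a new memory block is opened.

3

Memory blocks with room: memory block 3 (119 MB), memory block 4 (65 MB), memory block 5 (77 MB), memory block 6 (73 MB).
The first with room is memory block 3.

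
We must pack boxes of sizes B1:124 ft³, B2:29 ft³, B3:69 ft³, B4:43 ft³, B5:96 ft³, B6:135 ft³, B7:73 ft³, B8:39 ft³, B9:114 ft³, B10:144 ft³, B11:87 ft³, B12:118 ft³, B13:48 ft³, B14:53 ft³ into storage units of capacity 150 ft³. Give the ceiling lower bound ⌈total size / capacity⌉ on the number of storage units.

Total size = 124 + 29 + 69 + 43 + 96 + 135 + 73 + 39 + 114 + 144 + 87 + 118 + 48 + 53 = 1172 ft³.
⌈1172 / 150⌉ = 8.

8 storage units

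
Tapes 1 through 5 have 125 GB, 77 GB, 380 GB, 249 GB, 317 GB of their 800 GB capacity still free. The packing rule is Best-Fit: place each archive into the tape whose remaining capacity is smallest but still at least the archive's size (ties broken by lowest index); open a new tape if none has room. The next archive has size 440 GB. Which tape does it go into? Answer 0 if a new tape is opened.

0

No tape has ≥ 440 GB free, so a new tape is opened.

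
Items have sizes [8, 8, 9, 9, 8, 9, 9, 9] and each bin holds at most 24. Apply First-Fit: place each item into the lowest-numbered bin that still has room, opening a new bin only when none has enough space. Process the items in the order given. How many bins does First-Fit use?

8 → bin 1 (remaining 16)
8 → bin 1 (remaining 8)
9 → bin 2 (remaining 15)
9 → bin 2 (remaining 6)
8 → bin 1 (remaining 0)
9 → bin 3 (remaining 15)
9 → bin 3 (remaining 6)
9 → bin 4 (remaining 15)

4 bins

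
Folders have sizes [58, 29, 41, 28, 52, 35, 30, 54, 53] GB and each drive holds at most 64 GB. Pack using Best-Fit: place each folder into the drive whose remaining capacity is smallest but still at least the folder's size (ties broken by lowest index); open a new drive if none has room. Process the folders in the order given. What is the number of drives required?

8

58 GB → drive 1 (remaining 6 GB)
29 GB → drive 2 (remaining 35 GB)
41 GB → drive 3 (remaining 23 GB)
28 GB → drive 2 (remaining 7 GB)
52 GB → drive 4 (remaining 12 GB)
35 GB → drive 5 (remaining 29 GB)
30 GB → drive 6 (remaining 34 GB)
54 GB → drive 7 (remaining 10 GB)
53 GB → drive 8 (remaining 11 GB)
Final drives: [58] [29,28] [41] [52] [35] [30] [54] [53].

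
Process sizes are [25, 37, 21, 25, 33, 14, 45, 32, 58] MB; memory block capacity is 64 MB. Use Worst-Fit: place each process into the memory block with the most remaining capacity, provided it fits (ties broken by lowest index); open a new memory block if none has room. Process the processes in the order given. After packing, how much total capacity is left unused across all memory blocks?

Put 25 MB in memory block 1; 39 MB remain.
Put 37 MB in memory block 1; 2 MB remain.
Put 21 MB in memory block 2; 43 MB remain.
Put 25 MB in memory block 2; 18 MB remain.
Put 33 MB in memory block 3; 31 MB remain.
Put 14 MB in memory block 3; 17 MB remain.
Put 45 MB in memory block 4; 19 MB remain.
Put 32 MB in memory block 5; 32 MB remain.
Put 58 MB in memory block 6; 6 MB remain.
6 memory blocks × 64 MB = 384 MB; used 290 MB; unused 94 MB.

94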